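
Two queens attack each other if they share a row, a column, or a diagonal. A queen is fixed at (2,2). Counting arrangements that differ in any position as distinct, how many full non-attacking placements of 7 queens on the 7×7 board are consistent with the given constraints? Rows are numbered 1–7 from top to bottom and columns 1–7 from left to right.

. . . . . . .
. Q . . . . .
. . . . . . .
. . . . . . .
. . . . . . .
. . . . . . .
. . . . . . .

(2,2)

Branch on row 1: col 4 → 1; col 5 → 1; col 6 → 1; col 7 → 1.
Sum: 1 + 1 + 1 + 1 = 4.

4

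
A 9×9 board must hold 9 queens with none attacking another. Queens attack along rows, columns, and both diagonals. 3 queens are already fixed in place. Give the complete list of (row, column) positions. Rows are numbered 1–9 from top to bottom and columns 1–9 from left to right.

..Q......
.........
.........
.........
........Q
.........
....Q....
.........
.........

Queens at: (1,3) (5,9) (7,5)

Row 2: attacked by (1,3)→{2,3,4}; (5,9)→{6,9}; (7,5)→{5}. Safe: 1, 7, 8. Place at column 8.
Row 3: attacked by (1,3)→{1,3,5}; (2,8)→{7,8,9}; (5,9)→{7,9}; (7,5)→{1,5,9}. Safe: 2, 4, 6. Place at column 4.
Row 4: attacked by (1,3)→{3,6}; (2,8)→{6,8}; (3,4)→{3,4,5}; (5,9)→{8,9}; (7,5)→{2,5,8}. Safe: 1, 7. Place at column 7.
Row 6: attacked by (1,3)→{3,8}; (2,8)→{4,8}; (3,4)→{1,4,7}; (4,7)→{5,7,9}; (5,9)→{8,9}; (7,5)→{4,5,6}. Safe: 2. Place at column 2.
Row 8: attacked by (1,3)→{3}; (2,8)→{2,8}; (3,4)→{4,9}; (4,7)→{3,7}; (5,9)→{6,9}; (6,2)→{2,4}; (7,5)→{4,5,6}. Safe: 1. Place at column 1.
Row 9: attacked by (1,3)→{3}; (2,8)→{1,8}; (3,4)→{4}; (4,7)→{2,7}; (5,9)→{5,9}; (6,2)→{2,5}; (7,5)→{3,5,7}; (8,1)→{1,2}. Safe: 6. Place at column 6.
Columns [3, 8, 4, 7, 9, 2, 5, 1, 6], r−c [-2, -6, -1, -3, -4, 4, 2, 7, 3], r+c [4, 10, 7, 11, 14, 8, 12, 9, 15] are all distinct, so no two queens attack.

(1,3) (2,8) (3,4) (4,7) (5,9) (6,2) (7,5) (8,1) (9,6)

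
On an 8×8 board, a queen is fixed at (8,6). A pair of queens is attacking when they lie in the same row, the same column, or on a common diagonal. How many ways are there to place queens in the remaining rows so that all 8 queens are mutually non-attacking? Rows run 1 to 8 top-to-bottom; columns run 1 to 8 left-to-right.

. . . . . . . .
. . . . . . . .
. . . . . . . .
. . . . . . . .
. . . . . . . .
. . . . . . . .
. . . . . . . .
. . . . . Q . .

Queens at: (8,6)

Branch on row 1: col 1 → 0; col 2 → 0; col 3 → 5; col 4 → 4; col 5 → 3; col 7 → 2; col 8 → 2.
Sum: 0 + 0 + 5 + 4 + 3 + 2 + 2 = 16.

16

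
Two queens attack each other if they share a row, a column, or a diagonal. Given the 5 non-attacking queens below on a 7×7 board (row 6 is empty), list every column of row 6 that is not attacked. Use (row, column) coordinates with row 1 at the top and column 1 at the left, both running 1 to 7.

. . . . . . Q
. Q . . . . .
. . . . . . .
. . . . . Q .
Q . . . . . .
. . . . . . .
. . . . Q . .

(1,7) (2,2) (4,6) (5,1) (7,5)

(1,7) attacks row 6 at column 7 and diagonals 2.
(2,2) attacks row 6 at column 2 and diagonals 6.
(4,6) attacks row 6 at column 6 and diagonals 4.
(5,1) attacks row 6 at column 1 and diagonals 2.
(7,5) attacks row 6 at column 5 and diagonals 4, 6.
Attacked columns: {1, 2, 4, 5, 6, 7}. Safe: {3}.

columns 3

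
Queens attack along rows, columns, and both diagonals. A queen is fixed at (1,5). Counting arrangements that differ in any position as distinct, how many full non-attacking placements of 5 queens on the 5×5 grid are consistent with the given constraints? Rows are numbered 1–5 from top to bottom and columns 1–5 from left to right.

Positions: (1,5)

Branch on row 2: col 1 → 0; col 2 → 1; col 3 → 1.
Sum: 0 + 1 + 1 = 2.

2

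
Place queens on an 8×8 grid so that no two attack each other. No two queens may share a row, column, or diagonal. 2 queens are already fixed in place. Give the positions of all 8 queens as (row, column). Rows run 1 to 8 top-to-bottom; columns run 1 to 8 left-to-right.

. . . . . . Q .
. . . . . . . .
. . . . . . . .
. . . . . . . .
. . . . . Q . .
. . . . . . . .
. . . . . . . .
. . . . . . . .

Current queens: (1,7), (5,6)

(1,7) (2,5) (3,3) (4,1) (5,6) (6,8) (7,2) (8,4)

Row 2: attacked by (1,7)→{6,7,8}; (5,6)→{3,6}. Safe: 1, 2, 4, 5. Place at column 5.
Row 3: attacked by (1,7)→{5,7}; (2,5)→{4,5,6}; (5,6)→{4,6,8}. Safe: 1, 2, 3. Place at column 3.
Row 4: attacked by (1,7)→{4,7}; (2,5)→{3,5,7}; (3,3)→{2,3,4}; (5,6)→{5,6,7}. Safe: 1, 8. Place at column 1.
Row 6: attacked by (1,7)→{2,7}; (2,5)→{1,5}; (3,3)→{3,6}; (4,1)→{1,3}; (5,6)→{5,6,7}. Safe: 4, 8. Place at column 8.
Row 7: attacked by (1,7)→{1,7}; (2,5)→{5}; (3,3)→{3,7}; (4,1)→{1,4}; (5,6)→{4,6,8}; (6,8)→{7,8}. Safe: 2. Place at column 2.
Row 8: attacked by (1,7)→{7}; (2,5)→{5}; (3,3)→{3,8}; (4,1)→{1,5}; (5,6)→{3,6}; (6,8)→{6,8}; (7,2)→{1,2,3}. Safe: 4. Place at column 4.
Columns [7, 5, 3, 1, 6, 8, 2, 4], r−c [-6, -3, 0, 3, -1, -2, 5, 4], r+c [8, 7, 6, 5, 11, 14, 9, 12] are all distinct, so no two queens attack.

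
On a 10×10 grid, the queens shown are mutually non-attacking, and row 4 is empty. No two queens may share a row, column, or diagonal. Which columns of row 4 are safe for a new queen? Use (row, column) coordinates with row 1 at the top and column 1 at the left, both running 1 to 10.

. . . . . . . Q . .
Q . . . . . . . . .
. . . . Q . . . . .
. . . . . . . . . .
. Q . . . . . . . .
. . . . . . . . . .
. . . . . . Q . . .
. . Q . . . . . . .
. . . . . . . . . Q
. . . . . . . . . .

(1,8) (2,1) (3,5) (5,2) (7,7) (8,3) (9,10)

(1,8) attacks row 4 at column 8 and diagonals 5.
(2,1) attacks row 4 at column 1 and diagonals 3.
(3,5) attacks row 4 at column 5 and diagonals 4, 6.
(5,2) attacks row 4 at column 2 and diagonals 1, 3.
(7,7) attacks row 4 at column 7 and diagonals 4, 10.
(8,3) attacks row 4 at column 3 and diagonals 7.
(9,10) attacks row 4 at column 10 and diagonals 5.
Attacked columns: {1, 2, 3, 4, 5, 6, 7, 8, 10}. Safe: {9}.

columns 9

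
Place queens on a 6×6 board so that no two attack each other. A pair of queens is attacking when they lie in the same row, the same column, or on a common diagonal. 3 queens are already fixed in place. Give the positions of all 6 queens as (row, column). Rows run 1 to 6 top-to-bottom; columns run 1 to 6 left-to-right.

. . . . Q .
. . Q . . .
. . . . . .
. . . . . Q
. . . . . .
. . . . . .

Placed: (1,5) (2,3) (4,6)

(1,5) (2,3) (3,1) (4,6) (5,4) (6,2)

Row 3: attacked by (1,5)→{3,5}; (2,3)→{2,3,4}; (4,6)→{5,6}. Safe: 1. Place at column 1.
Row 5: attacked by (1,5)→{1,5}; (2,3)→{3,6}; (3,1)→{1,3}; (4,6)→{5,6}. Safe: 2, 4. Place at column 4.
Row 6: attacked by (1,5)→{5}; (2,3)→{3}; (3,1)→{1,4}; (4,6)→{4,6}; (5,4)→{3,4,5}. Safe: 2. Place at column 2.
Columns [5, 3, 1, 6, 4, 2], r−c [-4, -1, 2, -2, 1, 4], r+c [6, 5, 4, 10, 9, 8] are all distinct, so no two queens attack.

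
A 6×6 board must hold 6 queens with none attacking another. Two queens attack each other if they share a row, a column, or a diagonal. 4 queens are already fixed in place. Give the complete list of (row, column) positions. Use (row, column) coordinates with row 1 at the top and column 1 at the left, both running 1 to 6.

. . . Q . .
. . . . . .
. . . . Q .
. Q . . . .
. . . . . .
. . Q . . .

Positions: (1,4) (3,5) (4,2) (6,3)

Row 2: attacked by (1,4)→{3,4,5}; (3,5)→{4,5,6}; (4,2)→{2,4}; (6,3)→{3}. Safe: 1. Place at column 1.
Row 5: attacked by (1,4)→{4}; (2,1)→{1,4}; (3,5)→{3,5}; (4,2)→{1,2,3}; (6,3)→{2,3,4}. Safe: 6. Place at column 6.
Columns [4, 1, 5, 2, 6, 3], r−c [-3, 1, -2, 2, -1, 3], r+c [5, 3, 8, 6, 11, 9] are all distinct, so no two queens attack.

(1,4) (2,1) (3,5) (4,2) (5,6) (6,3)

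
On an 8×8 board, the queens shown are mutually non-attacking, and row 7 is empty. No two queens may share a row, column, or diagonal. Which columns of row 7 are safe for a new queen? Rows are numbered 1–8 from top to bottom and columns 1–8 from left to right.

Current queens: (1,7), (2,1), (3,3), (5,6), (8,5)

columns 2

(1,7) attacks row 7 at column 7 and diagonals 1.
(2,1) attacks row 7 at column 1 and diagonals 6.
(3,3) attacks row 7 at column 3 and diagonals 7.
(5,6) attacks row 7 at column 6 and diagonals 4, 8.
(8,5) attacks row 7 at column 5 and diagonals 4, 6.
Attacked columns: {1, 3, 4, 5, 6, 7, 8}. Safe: {2}.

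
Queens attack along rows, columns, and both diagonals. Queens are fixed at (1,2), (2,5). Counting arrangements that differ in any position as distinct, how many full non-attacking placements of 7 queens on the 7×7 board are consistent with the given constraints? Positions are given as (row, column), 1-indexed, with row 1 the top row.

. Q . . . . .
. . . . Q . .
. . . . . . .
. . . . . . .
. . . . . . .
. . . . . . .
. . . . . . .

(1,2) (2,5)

3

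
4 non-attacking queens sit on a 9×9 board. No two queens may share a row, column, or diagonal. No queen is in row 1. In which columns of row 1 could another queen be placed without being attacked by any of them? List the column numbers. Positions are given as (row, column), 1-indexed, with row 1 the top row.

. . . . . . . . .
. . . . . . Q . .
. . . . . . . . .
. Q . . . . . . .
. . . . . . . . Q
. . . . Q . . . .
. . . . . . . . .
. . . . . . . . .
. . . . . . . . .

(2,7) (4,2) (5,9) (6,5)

columns 1, 3, 4

(2,7) attacks row 1 at column 7 and diagonals 6, 8.
(4,2) attacks row 1 at column 2 and diagonals 5.
(5,9) attacks row 1 at column 9 and diagonals 5.
(6,5) attacks row 1 at column 5.
Attacked columns: {2, 5, 6, 7, 8, 9}. Safe: {1, 3, 4}.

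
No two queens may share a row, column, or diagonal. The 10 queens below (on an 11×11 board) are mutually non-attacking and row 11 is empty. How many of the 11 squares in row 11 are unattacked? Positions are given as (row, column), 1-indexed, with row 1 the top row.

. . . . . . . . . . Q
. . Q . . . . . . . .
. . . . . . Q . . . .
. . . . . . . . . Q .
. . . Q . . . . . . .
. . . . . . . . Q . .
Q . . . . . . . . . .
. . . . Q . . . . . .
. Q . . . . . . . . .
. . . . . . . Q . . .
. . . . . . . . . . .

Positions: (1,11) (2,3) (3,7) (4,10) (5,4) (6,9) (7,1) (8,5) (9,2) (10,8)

1

(1,11) attacks row 11 at column 11 and diagonals 1.
(2,3) attacks row 11 at column 3.
(3,7) attacks row 11 at column 7.
(4,10) attacks row 11 at column 10 and diagonals 3.
(5,4) attacks row 11 at column 4 and diagonals 10.
(6,9) attacks row 11 at column 9 and diagonals 4.
(7,1) attacks row 11 at column 1 and diagonals 5.
(8,5) attacks row 11 at column 5 and diagonals 2, 8.
(9,2) attacks row 11 at column 2 and diagonals 4.
(10,8) attacks row 11 at column 8 and diagonals 7, 9.
Attacked columns: {1, 2, 3, 4, 5, 7, 8, 9, 10, 11}. Safe: {6}.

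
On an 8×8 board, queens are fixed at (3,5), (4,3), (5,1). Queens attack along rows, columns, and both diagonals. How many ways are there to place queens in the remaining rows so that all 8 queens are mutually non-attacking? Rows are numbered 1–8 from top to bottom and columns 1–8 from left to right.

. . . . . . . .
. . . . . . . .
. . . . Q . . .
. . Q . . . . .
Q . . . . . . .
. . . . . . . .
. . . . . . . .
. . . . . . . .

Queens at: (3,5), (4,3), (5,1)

3

Branch on row 1: col 2 → 0; col 4 → 2; col 8 → 1.
Sum: 0 + 2 + 1 = 3.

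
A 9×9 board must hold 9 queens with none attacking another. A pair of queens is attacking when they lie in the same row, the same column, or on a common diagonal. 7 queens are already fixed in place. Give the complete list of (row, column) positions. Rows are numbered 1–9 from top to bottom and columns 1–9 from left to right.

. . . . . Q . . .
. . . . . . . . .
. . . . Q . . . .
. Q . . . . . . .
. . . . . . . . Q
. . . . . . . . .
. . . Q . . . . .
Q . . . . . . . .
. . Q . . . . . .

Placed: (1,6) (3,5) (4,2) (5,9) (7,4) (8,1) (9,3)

Row 2: attacked by (1,6)→{5,6,7}; (3,5)→{4,5,6}; (4,2)→{2,4}; (5,9)→{6,9}; (7,4)→{4,9}; (8,1)→{1,7}; (9,3)→{3}. Safe: 8. Place at column 8.
Row 6: attacked by (1,6)→{1,6}; (2,8)→{4,8}; (3,5)→{2,5,8}; (4,2)→{2,4}; (5,9)→{8,9}; (7,4)→{3,4,5}; (8,1)→{1,3}; (9,3)→{3,6}. Safe: 7. Place at column 7.
Columns [6, 8, 5, 2, 9, 7, 4, 1, 3], r−c [-5, -6, -2, 2, -4, -1, 3, 7, 6], r+c [7, 10, 8, 6, 14, 13, 11, 9, 12] are all distinct, so no two queens attack.

(1,6) (2,8) (3,5) (4,2) (5,9) (6,7) (7,4) (8,1) (9,3)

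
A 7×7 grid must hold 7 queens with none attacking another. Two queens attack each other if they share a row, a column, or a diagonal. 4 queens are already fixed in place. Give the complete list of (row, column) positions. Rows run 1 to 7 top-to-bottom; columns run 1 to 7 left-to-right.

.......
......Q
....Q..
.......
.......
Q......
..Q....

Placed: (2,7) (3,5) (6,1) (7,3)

Row 1: attacked by (2,7)→{6,7}; (3,5)→{3,5,7}; (6,1)→{1,6}; (7,3)→{3}. Safe: 2, 4. Place at column 4.
Row 4: attacked by (1,4)→{1,4,7}; (2,7)→{5,7}; (3,5)→{4,5,6}; (6,1)→{1,3}; (7,3)→{3,6}. Safe: 2. Place at column 2.
Row 5: attacked by (1,4)→{4}; (2,7)→{4,7}; (3,5)→{3,5,7}; (4,2)→{1,2,3}; (6,1)→{1,2}; (7,3)→{1,3,5}. Safe: 6. Place at column 6.
Columns [4, 7, 5, 2, 6, 1, 3], r−c [-3, -5, -2, 2, -1, 5, 4], r+c [5, 9, 8, 6, 11, 7, 10] are all distinct, so no two queens attack.

(1,4) (2,7) (3,5) (4,2) (5,6) (6,1) (7,3)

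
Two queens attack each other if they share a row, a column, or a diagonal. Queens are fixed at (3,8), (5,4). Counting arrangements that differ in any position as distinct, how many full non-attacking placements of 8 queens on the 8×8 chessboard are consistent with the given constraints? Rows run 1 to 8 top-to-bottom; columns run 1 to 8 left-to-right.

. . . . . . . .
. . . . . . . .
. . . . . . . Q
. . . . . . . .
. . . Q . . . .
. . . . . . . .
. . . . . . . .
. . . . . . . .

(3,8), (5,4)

3

Branch on row 1: col 1 → 0; col 2 → 0; col 3 → 2; col 5 → 1; col 7 → 0.
Sum: 0 + 0 + 2 + 1 + 0 = 3.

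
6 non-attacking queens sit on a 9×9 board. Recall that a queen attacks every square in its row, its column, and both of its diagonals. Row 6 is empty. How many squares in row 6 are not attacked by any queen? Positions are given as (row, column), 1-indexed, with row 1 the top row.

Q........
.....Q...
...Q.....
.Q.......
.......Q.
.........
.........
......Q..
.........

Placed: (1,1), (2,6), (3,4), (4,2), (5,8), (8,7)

1

(1,1) attacks row 6 at column 1 and diagonals 6.
(2,6) attacks row 6 at column 6 and diagonals 2.
(3,4) attacks row 6 at column 4 and diagonals 1, 7.
(4,2) attacks row 6 at column 2 and diagonals 4.
(5,8) attacks row 6 at column 8 and diagonals 7, 9.
(8,7) attacks row 6 at column 7 and diagonals 5, 9.
Attacked columns: {1, 2, 4, 5, 6, 7, 8, 9}. Safe: {3}.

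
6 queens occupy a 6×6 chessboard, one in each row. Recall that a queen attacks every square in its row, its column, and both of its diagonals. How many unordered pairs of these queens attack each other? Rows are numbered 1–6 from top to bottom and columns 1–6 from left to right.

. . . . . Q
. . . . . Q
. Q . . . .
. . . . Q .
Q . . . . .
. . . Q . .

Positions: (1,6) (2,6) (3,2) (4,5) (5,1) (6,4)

1

Same column: (1,6)–(2,6) (column 6).
Total attacking pairs: 1.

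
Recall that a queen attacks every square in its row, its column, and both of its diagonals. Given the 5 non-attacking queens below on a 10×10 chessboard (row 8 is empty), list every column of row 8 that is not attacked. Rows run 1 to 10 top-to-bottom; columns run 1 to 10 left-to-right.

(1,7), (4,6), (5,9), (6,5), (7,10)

(1,7) attacks row 8 at column 7.
(4,6) attacks row 8 at column 6 and diagonals 2, 10.
(5,9) attacks row 8 at column 9 and diagonals 6.
(6,5) attacks row 8 at column 5 and diagonals 3, 7.
(7,10) attacks row 8 at column 10 and diagonals 9.
Attacked columns: {2, 3, 5, 6, 7, 9, 10}. Safe: {1, 4, 8}.

columns 1, 4, 8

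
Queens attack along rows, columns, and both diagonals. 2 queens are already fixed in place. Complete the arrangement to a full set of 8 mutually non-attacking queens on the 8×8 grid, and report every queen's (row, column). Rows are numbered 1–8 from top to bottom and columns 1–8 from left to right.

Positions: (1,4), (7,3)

(1,4) (2,6) (3,1) (4,5) (5,2) (6,8) (7,3) (8,7)

Row 2: attacked by (1,4)→{3,4,5}; (7,3)→{3,8}. Safe: 1, 2, 6, 7. Place at column 6.
Row 3: attacked by (1,4)→{2,4,6}; (2,6)→{5,6,7}; (7,3)→{3,7}. Safe: 1, 8. Place at column 1.
Row 4: attacked by (1,4)→{1,4,7}; (2,6)→{4,6,8}; (3,1)→{1,2}; (7,3)→{3,6}. Safe: 5. Place at column 5.
Row 5: attacked by (1,4)→{4,8}; (2,6)→{3,6}; (3,1)→{1,3}; (4,5)→{4,5,6}; (7,3)→{1,3,5}. Safe: 2, 7. Place at column 2.
Row 6: attacked by (1,4)→{4}; (2,6)→{2,6}; (3,1)→{1,4}; (4,5)→{3,5,7}; (5,2)→{1,2,3}; (7,3)→{2,3,4}. Safe: 8. Place at column 8.
Row 8: attacked by (1,4)→{4}; (2,6)→{6}; (3,1)→{1,6}; (4,5)→{1,5}; (5,2)→{2,5}; (6,8)→{6,8}; (7,3)→{2,3,4}. Safe: 7. Place at column 7.
Columns [4, 6, 1, 5, 2, 8, 3, 7], r−c [-3, -4, 2, -1, 3, -2, 4, 1], r+c [5, 8, 4, 9, 7, 14, 10, 15] are all distinct, so no two queens attack.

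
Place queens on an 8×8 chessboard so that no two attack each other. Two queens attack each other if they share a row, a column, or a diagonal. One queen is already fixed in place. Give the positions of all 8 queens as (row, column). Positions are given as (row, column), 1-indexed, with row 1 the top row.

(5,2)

Row 1: attacked by (5,2)→{2,6}. Safe: 1, 3, 4, 5, 7, 8. Place at column 1.
Row 2: attacked by (1,1)→{1,2}; (5,2)→{2,5}. Safe: 3, 4, 6, 7, 8. Place at column 7.
Row 3: attacked by (1,1)→{1,3}; (2,7)→{6,7,8}; (5,2)→{2,4}. Safe: 5. Place at column 5.
Row 4: attacked by (1,1)→{1,4}; (2,7)→{5,7}; (3,5)→{4,5,6}; (5,2)→{1,2,3}. Safe: 8. Place at column 8.
Row 6: attacked by (1,1)→{1,6}; (2,7)→{3,7}; (3,5)→{2,5,8}; (4,8)→{6,8}; (5,2)→{1,2,3}. Safe: 4. Place at column 4.
Row 7: attacked by (1,1)→{1,7}; (2,7)→{2,7}; (3,5)→{1,5}; (4,8)→{5,8}; (5,2)→{2,4}; (6,4)→{3,4,5}. Safe: 6. Place at column 6.
Row 8: attacked by (1,1)→{1,8}; (2,7)→{1,7}; (3,5)→{5}; (4,8)→{4,8}; (5,2)→{2,5}; (6,4)→{2,4,6}; (7,6)→{5,6,7}. Safe: 3. Place at column 3.
Columns [1, 7, 5, 8, 2, 4, 6, 3], r−c [0, -5, -2, -4, 3, 2, 1, 5], r+c [2, 9, 8, 12, 7, 10, 13, 11] are all distinct, so no two queens attack.

(1,1) (2,7) (3,5) (4,8) (5,2) (6,4) (7,6) (8,3)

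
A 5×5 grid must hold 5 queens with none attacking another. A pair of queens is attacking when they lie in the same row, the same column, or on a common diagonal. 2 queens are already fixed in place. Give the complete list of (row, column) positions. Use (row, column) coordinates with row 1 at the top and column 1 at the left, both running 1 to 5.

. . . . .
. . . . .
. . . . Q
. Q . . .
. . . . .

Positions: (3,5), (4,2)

(1,1) (2,3) (3,5) (4,2) (5,4)

Row 1: attacked by (3,5)→{3,5}; (4,2)→{2,5}. Safe: 1, 4. Place at column 1.
Row 2: attacked by (1,1)→{1,2}; (3,5)→{4,5}; (4,2)→{2,4}. Safe: 3. Place at column 3.
Row 5: attacked by (1,1)→{1,5}; (2,3)→{3}; (3,5)→{3,5}; (4,2)→{1,2,3}. Safe: 4. Place at column 4.
Columns [1, 3, 5, 2, 4], r−c [0, -1, -2, 2, 1], r+c [2, 5, 8, 6, 9] are all distinct, so no two queens attack.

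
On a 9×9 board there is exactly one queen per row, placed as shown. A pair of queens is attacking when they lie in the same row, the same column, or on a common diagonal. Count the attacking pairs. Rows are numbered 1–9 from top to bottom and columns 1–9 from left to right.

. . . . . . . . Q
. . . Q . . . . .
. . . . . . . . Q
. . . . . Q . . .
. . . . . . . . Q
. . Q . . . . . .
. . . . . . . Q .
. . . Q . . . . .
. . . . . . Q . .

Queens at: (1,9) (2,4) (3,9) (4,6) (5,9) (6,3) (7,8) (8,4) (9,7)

Same column: (1,9)–(3,9) (column 9); (1,9)–(5,9) (column 9); (2,4)–(8,4) (column 4); (3,9)–(5,9) (column 9).
Same diagonal: (1,9)–(4,6) (|1−4| = |9−6| = 3); (2,4)–(4,6) (|2−4| = |4−6| = 2); (3,9)–(8,4) (|3−8| = |9−4| = 5).
Total attacking pairs: 7.

7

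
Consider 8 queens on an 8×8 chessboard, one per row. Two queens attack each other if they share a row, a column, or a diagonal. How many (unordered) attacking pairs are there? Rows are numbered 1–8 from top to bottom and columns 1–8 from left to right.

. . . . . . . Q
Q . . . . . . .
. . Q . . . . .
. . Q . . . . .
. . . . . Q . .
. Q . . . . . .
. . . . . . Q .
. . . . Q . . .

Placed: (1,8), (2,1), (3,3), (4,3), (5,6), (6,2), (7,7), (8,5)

3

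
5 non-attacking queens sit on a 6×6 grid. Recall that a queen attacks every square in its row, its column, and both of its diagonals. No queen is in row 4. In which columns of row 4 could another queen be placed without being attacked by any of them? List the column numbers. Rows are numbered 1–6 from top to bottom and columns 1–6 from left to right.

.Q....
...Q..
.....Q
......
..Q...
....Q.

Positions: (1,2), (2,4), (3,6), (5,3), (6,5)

columns 1

(1,2) attacks row 4 at column 2 and diagonals 5.
(2,4) attacks row 4 at column 4 and diagonals 2, 6.
(3,6) attacks row 4 at column 6 and diagonals 5.
(5,3) attacks row 4 at column 3 and diagonals 2, 4.
(6,5) attacks row 4 at column 5 and diagonals 3.
Attacked columns: {2, 3, 4, 5, 6}. Safe: {1}.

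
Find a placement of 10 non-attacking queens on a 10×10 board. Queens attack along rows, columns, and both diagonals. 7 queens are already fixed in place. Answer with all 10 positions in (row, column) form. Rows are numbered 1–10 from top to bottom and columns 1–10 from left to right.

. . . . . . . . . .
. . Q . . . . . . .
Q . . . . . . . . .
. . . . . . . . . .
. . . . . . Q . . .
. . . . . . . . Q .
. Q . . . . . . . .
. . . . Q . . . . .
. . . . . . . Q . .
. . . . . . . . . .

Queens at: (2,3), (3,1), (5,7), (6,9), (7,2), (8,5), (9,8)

(1,10) (2,3) (3,1) (4,4) (5,7) (6,9) (7,2) (8,5) (9,8) (10,6)

Row 1: attacked by (2,3)→{2,3,4}; (3,1)→{1,3}; (5,7)→{3,7}; (6,9)→{4,9}; (7,2)→{2,8}; (8,5)→{5}; (9,8)→{8}. Safe: 6, 10. Place at column 10.
Row 4: attacked by (1,10)→{7,10}; (2,3)→{1,3,5}; (3,1)→{1,2}; (5,7)→{6,7,8}; (6,9)→{7,9}; (7,2)→{2,5}; (8,5)→{1,5,9}; (9,8)→{3,8}. Safe: 4. Place at column 4.
Row 10: attacked by (1,10)→{1,10}; (2,3)→{3}; (3,1)→{1,8}; (4,4)→{4,10}; (5,7)→{2,7}; (6,9)→{5,9}; (7,2)→{2,5}; (8,5)→{3,5,7}; (9,8)→{7,8,9}. Safe: 6. Place at column 6.
Columns [10, 3, 1, 4, 7, 9, 2, 5, 8, 6], r−c [-9, -1, 2, 0, -2, -3, 5, 3, 1, 4], r+c [11, 5, 4, 8, 12, 15, 9, 13, 17, 16] are all distinct, so no two queens attack.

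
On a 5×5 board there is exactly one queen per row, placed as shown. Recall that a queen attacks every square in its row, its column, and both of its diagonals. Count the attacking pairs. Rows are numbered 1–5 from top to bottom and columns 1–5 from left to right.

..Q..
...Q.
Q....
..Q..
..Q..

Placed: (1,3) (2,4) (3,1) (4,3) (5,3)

Same column: (1,3)–(4,3) (column 3); (1,3)–(5,3) (column 3); (4,3)–(5,3) (column 3).
Same diagonal: (1,3)–(2,4) (|1−2| = |3−4| = 1); (1,3)–(3,1) (|1−3| = |3−1| = 2); (3,1)–(5,3) (|3−5| = |1−3| = 2).
Total attacking pairs: 6.

6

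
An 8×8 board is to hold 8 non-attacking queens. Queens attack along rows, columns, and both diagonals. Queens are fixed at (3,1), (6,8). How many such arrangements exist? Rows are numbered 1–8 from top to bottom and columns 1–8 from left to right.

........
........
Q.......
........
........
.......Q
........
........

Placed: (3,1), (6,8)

Branch on row 1: col 2 → 1; col 4 → 1; col 5 → 2; col 6 → 1; col 7 → 0.
Sum: 1 + 1 + 2 + 1 + 0 = 5.

5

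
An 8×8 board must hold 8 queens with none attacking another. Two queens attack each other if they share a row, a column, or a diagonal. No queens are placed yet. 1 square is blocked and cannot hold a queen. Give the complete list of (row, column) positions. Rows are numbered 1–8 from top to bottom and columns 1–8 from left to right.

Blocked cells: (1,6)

(1,4) (2,2) (3,7) (4,3) (5,6) (6,8) (7,5) (8,1)

Row 1: Blocked: 6. Safe: 1, 2, 3, 4, 5, 7, 8. Place at column 4.
Row 2: attacked by (1,4)→{3,4,5}. Safe: 1, 2, 6, 7, 8. Place at column 2.
Row 3: attacked by (1,4)→{2,4,6}; (2,2)→{1,2,3}. Safe: 5, 7, 8. Place at column 7.
Row 4: attacked by (1,4)→{1,4,7}; (2,2)→{2,4}; (3,7)→{6,7,8}. Safe: 3, 5. Place at column 3.
Row 5: attacked by (1,4)→{4,8}; (2,2)→{2,5}; (3,7)→{5,7}; (4,3)→{2,3,4}. Safe: 1, 6. Place at column 6.
Row 6: attacked by (1,4)→{4}; (2,2)→{2,6}; (3,7)→{4,7}; (4,3)→{1,3,5}; (5,6)→{5,6,7}. Safe: 8. Place at column 8.
Row 7: attacked by (1,4)→{4}; (2,2)→{2,7}; (3,7)→{3,7}; (4,3)→{3,6}; (5,6)→{4,6,8}; (6,8)→{7,8}. Safe: 1, 5. Place at column 5.
Row 8: attacked by (1,4)→{4}; (2,2)→{2,8}; (3,7)→{2,7}; (4,3)→{3,7}; (5,6)→{3,6}; (6,8)→{6,8}; (7,5)→{4,5,6}. Safe: 1. Place at column 1.
Columns [4, 2, 7, 3, 6, 8, 5, 1], r−c [-3, 0, -4, 1, -1, -2, 2, 7], r+c [5, 4, 10, 7, 11, 14, 12, 9] are all distinct, so no two queens attack.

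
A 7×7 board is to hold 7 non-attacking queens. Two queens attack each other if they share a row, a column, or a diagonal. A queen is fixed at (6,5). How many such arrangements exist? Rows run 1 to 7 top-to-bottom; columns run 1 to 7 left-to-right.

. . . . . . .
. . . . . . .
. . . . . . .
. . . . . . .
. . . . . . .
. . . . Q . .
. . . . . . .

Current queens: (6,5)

Branch on row 1: col 1 → 1; col 2 → 1; col 3 → 0; col 4 → 1; col 6 → 3; col 7 → 0.
Sum: 1 + 1 + 0 + 1 + 3 + 0 = 6.

6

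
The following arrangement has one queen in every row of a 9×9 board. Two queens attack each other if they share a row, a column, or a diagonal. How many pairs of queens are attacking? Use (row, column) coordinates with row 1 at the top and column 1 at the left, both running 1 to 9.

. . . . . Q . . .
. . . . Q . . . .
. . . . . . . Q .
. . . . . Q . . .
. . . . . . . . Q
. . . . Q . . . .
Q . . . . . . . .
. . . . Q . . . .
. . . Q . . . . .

Same column: (1,6)–(4,6) (column 6); (2,5)–(6,5) (column 5); (2,5)–(8,5) (column 5); (6,5)–(8,5) (column 5).
Same diagonal: (1,6)–(2,5) (|1−2| = |6−5| = 1); (1,6)–(3,8) (|1−3| = |6−8| = 2); (3,8)–(6,5) (|3−6| = |8−5| = 3); (8,5)–(9,4) (|8−9| = |5−4| = 1).
Total attacking pairs: 8.

8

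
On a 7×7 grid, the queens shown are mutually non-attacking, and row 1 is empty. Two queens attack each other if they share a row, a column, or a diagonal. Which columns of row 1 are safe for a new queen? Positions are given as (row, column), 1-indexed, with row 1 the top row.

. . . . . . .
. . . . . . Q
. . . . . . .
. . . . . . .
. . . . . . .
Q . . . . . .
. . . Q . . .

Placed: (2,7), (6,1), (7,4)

columns 2, 3, 5

(2,7) attacks row 1 at column 7 and diagonals 6.
(6,1) attacks row 1 at column 1 and diagonals 6.
(7,4) attacks row 1 at column 4.
Attacked columns: {1, 4, 6, 7}. Safe: {2, 3, 5}.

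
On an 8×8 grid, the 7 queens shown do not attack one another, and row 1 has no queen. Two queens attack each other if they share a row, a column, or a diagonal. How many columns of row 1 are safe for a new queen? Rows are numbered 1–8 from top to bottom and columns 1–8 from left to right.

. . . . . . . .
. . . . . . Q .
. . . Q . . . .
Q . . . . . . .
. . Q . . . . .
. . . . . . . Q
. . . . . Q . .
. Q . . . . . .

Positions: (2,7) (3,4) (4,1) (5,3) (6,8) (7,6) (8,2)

(2,7) attacks row 1 at column 7 and diagonals 6, 8.
(3,4) attacks row 1 at column 4 and diagonals 2, 6.
(4,1) attacks row 1 at column 1 and diagonals 4.
(5,3) attacks row 1 at column 3 and diagonals 7.
(6,8) attacks row 1 at column 8 and diagonals 3.
(7,6) attacks row 1 at column 6.
(8,2) attacks row 1 at column 2.
Attacked columns: {1, 2, 3, 4, 6, 7, 8}. Safe: {5}.

1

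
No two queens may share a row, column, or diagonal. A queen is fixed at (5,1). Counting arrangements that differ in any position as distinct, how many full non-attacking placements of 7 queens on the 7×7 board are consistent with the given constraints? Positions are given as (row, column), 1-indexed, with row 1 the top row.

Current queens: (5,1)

Branch on row 1: col 2 → 2; col 3 → 1; col 4 → 0; col 6 → 2; col 7 → 1.
Sum: 2 + 1 + 0 + 2 + 1 = 6.

6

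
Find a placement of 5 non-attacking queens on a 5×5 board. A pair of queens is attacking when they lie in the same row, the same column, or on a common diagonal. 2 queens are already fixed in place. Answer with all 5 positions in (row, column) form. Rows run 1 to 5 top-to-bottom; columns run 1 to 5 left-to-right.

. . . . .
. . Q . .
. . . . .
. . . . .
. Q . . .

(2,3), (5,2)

(1,5) (2,3) (3,1) (4,4) (5,2)

Row 1: attacked by (2,3)→{2,3,4}; (5,2)→{2}. Safe: 1, 5. Place at column 5.
Row 3: attacked by (1,5)→{3,5}; (2,3)→{2,3,4}; (5,2)→{2,4}. Safe: 1. Place at column 1.
Row 4: attacked by (1,5)→{2,5}; (2,3)→{1,3,5}; (3,1)→{1,2}; (5,2)→{1,2,3}. Safe: 4. Place at column 4.
Columns [5, 3, 1, 4, 2], r−c [-4, -1, 2, 0, 3], r+c [6, 5, 4, 8, 7] are all distinct, so no two queens attack.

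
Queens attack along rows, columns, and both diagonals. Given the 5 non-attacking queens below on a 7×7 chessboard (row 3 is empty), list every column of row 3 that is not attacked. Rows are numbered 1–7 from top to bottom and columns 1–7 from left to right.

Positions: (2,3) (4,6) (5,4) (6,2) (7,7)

(2,3) attacks row 3 at column 3 and diagonals 2, 4.
(4,6) attacks row 3 at column 6 and diagonals 5, 7.
(5,4) attacks row 3 at column 4 and diagonals 2, 6.
(6,2) attacks row 3 at column 2 and diagonals 5.
(7,7) attacks row 3 at column 7 and diagonals 3.
Attacked columns: {2, 3, 4, 5, 6, 7}. Safe: {1}.

columns 1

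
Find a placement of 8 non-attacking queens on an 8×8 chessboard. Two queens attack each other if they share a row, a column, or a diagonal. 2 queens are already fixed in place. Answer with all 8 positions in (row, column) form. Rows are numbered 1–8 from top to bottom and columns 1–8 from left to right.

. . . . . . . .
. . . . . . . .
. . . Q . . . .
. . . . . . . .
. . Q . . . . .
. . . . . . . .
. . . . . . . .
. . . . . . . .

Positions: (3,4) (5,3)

(1,5) (2,2) (3,4) (4,7) (5,3) (6,8) (7,6) (8,1)

Row 1: attacked by (3,4)→{2,4,6}; (5,3)→{3,7}. Safe: 1, 5, 8. Place at column 5.
Row 2: attacked by (1,5)→{4,5,6}; (3,4)→{3,4,5}; (5,3)→{3,6}. Safe: 1, 2, 7, 8. Place at column 2.
Row 4: attacked by (1,5)→{2,5,8}; (2,2)→{2,4}; (3,4)→{3,4,5}; (5,3)→{2,3,4}. Safe: 1, 6, 7. Place at column 7.
Row 6: attacked by (1,5)→{5}; (2,2)→{2,6}; (3,4)→{1,4,7}; (4,7)→{5,7}; (5,3)→{2,3,4}. Safe: 8. Place at column 8.
Row 7: attacked by (1,5)→{5}; (2,2)→{2,7}; (3,4)→{4,8}; (4,7)→{4,7}; (5,3)→{1,3,5}; (6,8)→{7,8}. Safe: 6. Place at column 6.
Row 8: attacked by (1,5)→{5}; (2,2)→{2,8}; (3,4)→{4}; (4,7)→{3,7}; (5,3)→{3,6}; (6,8)→{6,8}; (7,6)→{5,6,7}. Safe: 1. Place at column 1.
Columns [5, 2, 4, 7, 3, 8, 6, 1], r−c [-4, 0, -1, -3, 2, -2, 1, 7], r+c [6, 4, 7, 11, 8, 14, 13, 9] are all distinct, so no two queens attack.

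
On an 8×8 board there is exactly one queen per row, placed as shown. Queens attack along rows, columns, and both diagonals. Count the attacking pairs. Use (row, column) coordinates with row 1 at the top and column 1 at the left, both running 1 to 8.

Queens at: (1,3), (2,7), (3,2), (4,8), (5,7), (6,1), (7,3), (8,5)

4

Same column: (1,3)–(7,3) (column 3); (2,7)–(5,7) (column 7).
Same diagonal: (1,3)–(5,7) (|1−5| = |3−7| = 4); (4,8)–(5,7) (|4−5| = |8−7| = 1).
Total attacking pairs: 4.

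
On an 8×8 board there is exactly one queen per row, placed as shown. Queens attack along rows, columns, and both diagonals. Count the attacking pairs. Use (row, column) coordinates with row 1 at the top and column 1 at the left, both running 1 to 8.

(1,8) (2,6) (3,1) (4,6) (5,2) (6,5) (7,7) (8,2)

Same column: (2,6)–(4,6) (column 6); (5,2)–(8,2) (column 2).
Same diagonal: (4,6)–(8,2) (|4−8| = |6−2| = 4).
Total attacking pairs: 3.

3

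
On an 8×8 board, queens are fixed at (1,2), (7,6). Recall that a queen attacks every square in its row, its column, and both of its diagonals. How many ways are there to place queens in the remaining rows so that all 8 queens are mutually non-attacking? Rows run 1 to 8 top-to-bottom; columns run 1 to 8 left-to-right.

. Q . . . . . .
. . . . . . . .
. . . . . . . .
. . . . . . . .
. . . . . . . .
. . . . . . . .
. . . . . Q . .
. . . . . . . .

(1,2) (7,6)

Branch on row 2: col 4 → 0; col 5 → 2; col 7 → 1; col 8 → 0.
Sum: 0 + 2 + 1 + 0 = 3.

3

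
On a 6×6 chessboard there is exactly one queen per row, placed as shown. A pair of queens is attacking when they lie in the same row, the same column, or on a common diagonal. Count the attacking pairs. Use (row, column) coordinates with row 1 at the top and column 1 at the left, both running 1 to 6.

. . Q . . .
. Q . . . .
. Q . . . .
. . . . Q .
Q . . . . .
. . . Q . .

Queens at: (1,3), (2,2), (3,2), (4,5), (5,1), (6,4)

2

Same column: (2,2)–(3,2) (column 2).
Same diagonal: (1,3)–(2,2) (|1−2| = |3−2| = 1).
Total attacking pairs: 2.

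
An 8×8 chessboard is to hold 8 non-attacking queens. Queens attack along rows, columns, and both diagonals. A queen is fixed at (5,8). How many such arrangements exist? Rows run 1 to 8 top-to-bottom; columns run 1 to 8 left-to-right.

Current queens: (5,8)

18

Branch on row 1: col 1 → 1; col 2 → 1; col 3 → 4; col 5 → 5; col 6 → 4; col 7 → 3.
Sum: 1 + 1 + 4 + 5 + 4 + 3 = 18.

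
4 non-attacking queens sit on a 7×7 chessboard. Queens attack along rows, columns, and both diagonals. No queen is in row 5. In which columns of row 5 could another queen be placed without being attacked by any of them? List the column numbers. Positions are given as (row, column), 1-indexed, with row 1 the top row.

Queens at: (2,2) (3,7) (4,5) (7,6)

columns 1, 3

(2,2) attacks row 5 at column 2 and diagonals 5.
(3,7) attacks row 5 at column 7 and diagonals 5.
(4,5) attacks row 5 at column 5 and diagonals 4, 6.
(7,6) attacks row 5 at column 6 and diagonals 4.
Attacked columns: {2, 4, 5, 6, 7}. Safe: {1, 3}.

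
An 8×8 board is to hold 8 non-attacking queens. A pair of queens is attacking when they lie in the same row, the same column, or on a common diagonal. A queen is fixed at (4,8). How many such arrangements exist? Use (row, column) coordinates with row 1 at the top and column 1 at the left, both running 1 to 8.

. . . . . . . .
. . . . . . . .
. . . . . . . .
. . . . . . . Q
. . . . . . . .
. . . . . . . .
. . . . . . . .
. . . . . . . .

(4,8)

Branch on row 1: col 1 → 1; col 2 → 2; col 3 → 4; col 4 → 5; col 6 → 4; col 7 → 2.
Sum: 1 + 2 + 4 + 5 + 4 + 2 = 18.

18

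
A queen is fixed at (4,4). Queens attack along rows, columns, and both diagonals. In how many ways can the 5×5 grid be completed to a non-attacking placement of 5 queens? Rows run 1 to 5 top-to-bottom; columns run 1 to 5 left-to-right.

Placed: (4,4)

Branch on row 1: col 2 → 0; col 3 → 1; col 5 → 1.
Sum: 0 + 1 + 1 = 2.

2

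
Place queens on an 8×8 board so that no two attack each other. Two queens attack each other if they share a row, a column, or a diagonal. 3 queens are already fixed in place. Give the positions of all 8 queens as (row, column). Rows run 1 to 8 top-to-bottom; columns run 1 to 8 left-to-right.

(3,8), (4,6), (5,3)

Row 1: attacked by (3,8)→{6,8}; (4,6)→{3,6}; (5,3)→{3,7}. Safe: 1, 2, 4, 5. Place at column 1.
Row 2: attacked by (1,1)→{1,2}; (3,8)→{7,8}; (4,6)→{4,6,8}; (5,3)→{3,6}. Safe: 5. Place at column 5.
Row 6: attacked by (1,1)→{1,6}; (2,5)→{1,5}; (3,8)→{5,8}; (4,6)→{4,6,8}; (5,3)→{2,3,4}. Safe: 7. Place at column 7.
Row 7: attacked by (1,1)→{1,7}; (2,5)→{5}; (3,8)→{4,8}; (4,6)→{3,6}; (5,3)→{1,3,5}; (6,7)→{6,7,8}. Safe: 2. Place at column 2.
Row 8: attacked by (1,1)→{1,8}; (2,5)→{5}; (3,8)→{3,8}; (4,6)→{2,6}; (5,3)→{3,6}; (6,7)→{5,7}; (7,2)→{1,2,3}. Safe: 4. Place at column 4.
Columns [1, 5, 8, 6, 3, 7, 2, 4], r−c [0, -3, -5, -2, 2, -1, 5, 4], r+c [2, 7, 11, 10, 8, 13, 9, 12] are all distinct, so no two queens attack.

(1,1) (2,5) (3,8) (4,6) (5,3) (6,7) (7,2) (8,4)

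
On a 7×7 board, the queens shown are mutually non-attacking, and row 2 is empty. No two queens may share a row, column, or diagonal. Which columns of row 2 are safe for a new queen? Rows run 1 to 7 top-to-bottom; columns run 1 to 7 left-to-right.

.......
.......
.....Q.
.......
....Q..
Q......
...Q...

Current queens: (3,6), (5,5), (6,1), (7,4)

(3,6) attacks row 2 at column 6 and diagonals 5, 7.
(5,5) attacks row 2 at column 5 and diagonals 2.
(6,1) attacks row 2 at column 1 and diagonals 5.
(7,4) attacks row 2 at column 4.
Attacked columns: {1, 2, 4, 5, 6, 7}. Safe: {3}.

columns 3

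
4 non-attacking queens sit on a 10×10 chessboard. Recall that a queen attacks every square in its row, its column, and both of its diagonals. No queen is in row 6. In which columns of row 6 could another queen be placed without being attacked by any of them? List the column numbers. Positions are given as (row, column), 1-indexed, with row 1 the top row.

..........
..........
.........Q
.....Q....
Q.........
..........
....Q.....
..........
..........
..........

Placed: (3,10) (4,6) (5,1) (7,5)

(3,10) attacks row 6 at column 10 and diagonals 7.
(4,6) attacks row 6 at column 6 and diagonals 4, 8.
(5,1) attacks row 6 at column 1 and diagonals 2.
(7,5) attacks row 6 at column 5 and diagonals 4, 6.
Attacked columns: {1, 2, 4, 5, 6, 7, 8, 10}. Safe: {3, 9}.

columns 3, 9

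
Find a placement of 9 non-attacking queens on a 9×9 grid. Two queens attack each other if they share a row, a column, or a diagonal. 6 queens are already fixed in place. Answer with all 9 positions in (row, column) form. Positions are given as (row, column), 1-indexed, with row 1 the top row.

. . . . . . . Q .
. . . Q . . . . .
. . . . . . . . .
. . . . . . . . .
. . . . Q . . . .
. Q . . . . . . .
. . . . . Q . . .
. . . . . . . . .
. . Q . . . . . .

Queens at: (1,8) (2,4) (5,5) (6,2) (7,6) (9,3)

(1,8) (2,4) (3,1) (4,7) (5,5) (6,2) (7,6) (8,9) (9,3)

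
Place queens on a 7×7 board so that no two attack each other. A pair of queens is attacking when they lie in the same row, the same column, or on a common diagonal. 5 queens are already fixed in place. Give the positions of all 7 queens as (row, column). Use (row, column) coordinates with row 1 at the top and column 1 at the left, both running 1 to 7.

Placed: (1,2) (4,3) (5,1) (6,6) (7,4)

(1,2) (2,7) (3,5) (4,3) (5,1) (6,6) (7,4)

Row 2: attacked by (1,2)→{1,2,3}; (4,3)→{1,3,5}; (5,1)→{1,4}; (6,6)→{2,6}; (7,4)→{4}. Safe: 7. Place at column 7.
Row 3: attacked by (1,2)→{2,4}; (2,7)→{6,7}; (4,3)→{2,3,4}; (5,1)→{1,3}; (6,6)→{3,6}; (7,4)→{4}. Safe: 5. Place at column 5.
Columns [2, 7, 5, 3, 1, 6, 4], r−c [-1, -5, -2, 1, 4, 0, 3], r+c [3, 9, 8, 7, 6, 12, 11] are all distinct, so no two queens attack.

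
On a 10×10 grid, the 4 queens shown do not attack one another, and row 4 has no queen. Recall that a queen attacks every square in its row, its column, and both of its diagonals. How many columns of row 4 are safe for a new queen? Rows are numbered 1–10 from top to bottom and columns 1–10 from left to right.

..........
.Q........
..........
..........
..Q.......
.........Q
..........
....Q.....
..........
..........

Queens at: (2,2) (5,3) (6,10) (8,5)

(2,2) attacks row 4 at column 2 and diagonals 4.
(5,3) attacks row 4 at column 3 and diagonals 2, 4.
(6,10) attacks row 4 at column 10 and diagonals 8.
(8,5) attacks row 4 at column 5 and diagonals 1, 9.
Attacked columns: {1, 2, 3, 4, 5, 8, 9, 10}. Safe: {6, 7}.

2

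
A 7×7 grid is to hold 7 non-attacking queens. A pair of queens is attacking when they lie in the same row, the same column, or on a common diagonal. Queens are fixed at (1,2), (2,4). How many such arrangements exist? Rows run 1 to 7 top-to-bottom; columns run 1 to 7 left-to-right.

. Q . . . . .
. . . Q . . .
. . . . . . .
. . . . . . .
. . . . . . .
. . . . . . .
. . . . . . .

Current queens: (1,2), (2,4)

2

Branch on row 3: col 1 → 1; col 6 → 1; col 7 → 0.
Sum: 1 + 1 + 0 = 2.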